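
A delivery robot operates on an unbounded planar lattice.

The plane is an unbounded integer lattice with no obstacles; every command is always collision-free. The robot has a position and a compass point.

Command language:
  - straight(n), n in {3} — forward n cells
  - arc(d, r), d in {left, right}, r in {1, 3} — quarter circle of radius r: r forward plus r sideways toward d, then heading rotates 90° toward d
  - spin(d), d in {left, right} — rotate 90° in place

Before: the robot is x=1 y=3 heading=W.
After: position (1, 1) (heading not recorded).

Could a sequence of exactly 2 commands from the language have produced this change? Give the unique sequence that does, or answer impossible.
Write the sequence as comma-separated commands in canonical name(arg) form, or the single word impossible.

begin: x=1 y=3 heading=W
1. arc(left, 1) → x=0 y=2 heading=S
2. arc(left, 1) → x=1 y=1 heading=E
uniquely the one of 49 2-step routes that fits.

arc(left, 1), arc(left, 1)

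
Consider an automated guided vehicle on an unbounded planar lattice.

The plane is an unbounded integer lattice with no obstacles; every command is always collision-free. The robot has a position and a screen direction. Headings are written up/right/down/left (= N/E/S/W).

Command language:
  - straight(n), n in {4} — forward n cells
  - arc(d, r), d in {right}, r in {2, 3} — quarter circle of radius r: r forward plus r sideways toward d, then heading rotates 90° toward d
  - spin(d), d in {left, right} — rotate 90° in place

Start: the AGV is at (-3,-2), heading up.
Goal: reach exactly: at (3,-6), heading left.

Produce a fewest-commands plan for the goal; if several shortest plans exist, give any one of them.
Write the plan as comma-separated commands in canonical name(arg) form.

initial: at (-3,-2), heading up
1. arc(right, 3) → at (0,1), heading right
2. arc(right, 3) → at (3,-2), heading down
3. straight(4) → at (3,-6), heading down
4. spin(right) → at (3,-6), heading left
shorter routes all fall short; 4 is best.

arc(right, 3), arc(right, 3), straight(4), spin(right)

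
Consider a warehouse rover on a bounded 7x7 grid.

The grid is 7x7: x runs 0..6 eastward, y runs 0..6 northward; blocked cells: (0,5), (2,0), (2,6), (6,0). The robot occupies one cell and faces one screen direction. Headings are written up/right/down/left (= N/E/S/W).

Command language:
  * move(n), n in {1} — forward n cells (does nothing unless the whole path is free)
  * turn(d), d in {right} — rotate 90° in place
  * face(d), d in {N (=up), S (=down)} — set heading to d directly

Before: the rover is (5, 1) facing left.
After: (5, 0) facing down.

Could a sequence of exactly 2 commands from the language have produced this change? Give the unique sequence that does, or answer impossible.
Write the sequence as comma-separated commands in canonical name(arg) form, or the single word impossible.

face(S), move(1)

key: cell and facing (now S) both changed — the 2 commands mix motion and turning
initial: (5, 1) facing left
1. face(S) → (5, 1) facing down
2. move(1) → (5, 0) facing down
all 16 alternatives checked — unique.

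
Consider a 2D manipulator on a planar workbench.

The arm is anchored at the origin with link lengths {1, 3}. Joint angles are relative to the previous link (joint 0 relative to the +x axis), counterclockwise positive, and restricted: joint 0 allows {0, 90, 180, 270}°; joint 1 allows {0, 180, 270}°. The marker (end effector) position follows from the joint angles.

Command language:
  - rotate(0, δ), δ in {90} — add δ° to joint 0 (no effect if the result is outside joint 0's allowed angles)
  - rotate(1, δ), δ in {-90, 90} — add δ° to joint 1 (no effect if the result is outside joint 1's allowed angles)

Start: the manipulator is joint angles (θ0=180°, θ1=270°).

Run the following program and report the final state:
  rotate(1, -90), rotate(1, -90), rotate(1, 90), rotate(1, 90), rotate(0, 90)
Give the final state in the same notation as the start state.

joint angles (θ0=270°, θ1=0°)

initial: joint angles (θ0=180°, θ1=270°)
1. rotate(1, -90) → joint angles (θ0=180°, θ1=180°)
2. rotate(1, -90) → joint angles (θ0=180°, θ1=180°)
3. rotate(1, 90) → joint angles (θ0=180°, θ1=270°)
4. rotate(1, 90) → joint angles (θ0=180°, θ1=0°)
5. rotate(0, 90) → joint angles (θ0=270°, θ1=0°)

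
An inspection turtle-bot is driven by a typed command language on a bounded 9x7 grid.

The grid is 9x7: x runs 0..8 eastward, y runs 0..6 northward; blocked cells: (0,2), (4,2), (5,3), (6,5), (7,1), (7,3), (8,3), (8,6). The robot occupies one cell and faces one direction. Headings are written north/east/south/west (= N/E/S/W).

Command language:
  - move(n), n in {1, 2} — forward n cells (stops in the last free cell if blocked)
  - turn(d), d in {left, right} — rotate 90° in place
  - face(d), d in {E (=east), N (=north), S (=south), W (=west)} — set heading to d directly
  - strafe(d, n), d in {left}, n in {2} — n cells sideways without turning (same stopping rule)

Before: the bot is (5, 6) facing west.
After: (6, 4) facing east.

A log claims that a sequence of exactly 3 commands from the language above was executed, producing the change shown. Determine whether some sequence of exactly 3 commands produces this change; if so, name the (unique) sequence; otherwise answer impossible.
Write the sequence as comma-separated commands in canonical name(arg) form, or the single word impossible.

key: position moved to (6,4) AND the heading swung to E — translation plus rotation needed
from: (5, 6) facing west
[1] after strafe(left, 2): (5, 4) facing west
[2] after face(E): (5, 4) facing east
[3] after move(1): (6, 4) facing east
no rival 3-sequence matches.

strafe(left, 2), face(E), move(1)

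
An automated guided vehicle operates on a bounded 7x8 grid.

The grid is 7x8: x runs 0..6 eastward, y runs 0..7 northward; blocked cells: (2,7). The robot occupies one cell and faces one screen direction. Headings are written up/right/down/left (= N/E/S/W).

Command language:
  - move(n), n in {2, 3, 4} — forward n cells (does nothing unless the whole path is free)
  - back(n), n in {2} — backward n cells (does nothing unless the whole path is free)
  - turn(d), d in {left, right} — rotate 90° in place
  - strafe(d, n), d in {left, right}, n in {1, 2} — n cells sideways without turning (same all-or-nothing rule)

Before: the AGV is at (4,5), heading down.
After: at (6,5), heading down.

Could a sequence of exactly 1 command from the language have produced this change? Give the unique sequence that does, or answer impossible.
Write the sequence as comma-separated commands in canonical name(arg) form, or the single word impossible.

strafe(left, 2)

key: still facing S — the one step turns nothing
from: at (4,5), heading down
1. strafe(left, 2) → at (6,5), heading down
no other 1-command option fits: unique.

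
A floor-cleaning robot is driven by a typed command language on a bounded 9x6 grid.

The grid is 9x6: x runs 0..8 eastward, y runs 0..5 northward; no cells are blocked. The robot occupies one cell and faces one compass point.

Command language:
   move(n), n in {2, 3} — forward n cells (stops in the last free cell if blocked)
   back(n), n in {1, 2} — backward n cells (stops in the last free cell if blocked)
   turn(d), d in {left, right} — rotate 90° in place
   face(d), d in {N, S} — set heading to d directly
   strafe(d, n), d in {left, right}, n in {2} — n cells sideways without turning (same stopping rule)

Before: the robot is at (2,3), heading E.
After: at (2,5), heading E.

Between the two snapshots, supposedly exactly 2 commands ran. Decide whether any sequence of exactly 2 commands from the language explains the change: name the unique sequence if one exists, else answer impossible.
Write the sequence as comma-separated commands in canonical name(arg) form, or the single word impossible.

key: the second strafe(left, 2) runs into the grid edge before its full distance
from: at (2,3), heading E
step 1 (strafe(left, 2)): at (2,5), heading E
step 2 (strafe(left, 2)): at (2,5), heading E
uniquely the one of 100 2-step routes that fits.

strafe(left, 2), strafe(left, 2)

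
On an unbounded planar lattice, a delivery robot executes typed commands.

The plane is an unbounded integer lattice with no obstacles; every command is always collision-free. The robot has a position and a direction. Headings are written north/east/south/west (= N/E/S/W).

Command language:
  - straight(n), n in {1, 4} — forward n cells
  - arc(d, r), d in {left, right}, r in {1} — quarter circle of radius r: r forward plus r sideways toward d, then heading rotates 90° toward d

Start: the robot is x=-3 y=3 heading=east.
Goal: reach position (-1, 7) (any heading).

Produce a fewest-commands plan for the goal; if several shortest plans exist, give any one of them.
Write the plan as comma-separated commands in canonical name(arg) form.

arc(left, 1), straight(1), straight(1), arc(right, 1)

start: x=-3 y=3 heading=east
t=1 arc(left, 1) ⇒ x=-2 y=4 heading=north
t=2 straight(1) ⇒ x=-2 y=5 heading=north
t=3 straight(1) ⇒ x=-2 y=6 heading=north
t=4 arc(right, 1) ⇒ x=-1 y=7 heading=east
no 3-step plan works, so 4 is optimal.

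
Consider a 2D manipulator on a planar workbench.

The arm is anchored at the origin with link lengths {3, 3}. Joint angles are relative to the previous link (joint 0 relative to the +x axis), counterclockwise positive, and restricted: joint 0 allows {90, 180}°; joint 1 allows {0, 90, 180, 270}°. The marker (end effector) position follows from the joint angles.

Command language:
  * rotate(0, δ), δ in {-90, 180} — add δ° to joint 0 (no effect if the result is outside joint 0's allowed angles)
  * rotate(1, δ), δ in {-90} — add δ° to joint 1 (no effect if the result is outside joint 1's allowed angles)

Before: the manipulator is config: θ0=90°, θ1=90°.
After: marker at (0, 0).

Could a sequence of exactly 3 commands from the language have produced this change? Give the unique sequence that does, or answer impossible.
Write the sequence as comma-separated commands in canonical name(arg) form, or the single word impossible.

begin: config: θ0=90°, θ1=90°
1. rotate(1, -90) → config: θ0=90°, θ1=0°
2. rotate(1, -90) → config: θ0=90°, θ1=270°
3. rotate(1, -90) → config: θ0=90°, θ1=180°
no other 3-command option fits: unique.

rotate(1, -90), rotate(1, -90), rotate(1, -90)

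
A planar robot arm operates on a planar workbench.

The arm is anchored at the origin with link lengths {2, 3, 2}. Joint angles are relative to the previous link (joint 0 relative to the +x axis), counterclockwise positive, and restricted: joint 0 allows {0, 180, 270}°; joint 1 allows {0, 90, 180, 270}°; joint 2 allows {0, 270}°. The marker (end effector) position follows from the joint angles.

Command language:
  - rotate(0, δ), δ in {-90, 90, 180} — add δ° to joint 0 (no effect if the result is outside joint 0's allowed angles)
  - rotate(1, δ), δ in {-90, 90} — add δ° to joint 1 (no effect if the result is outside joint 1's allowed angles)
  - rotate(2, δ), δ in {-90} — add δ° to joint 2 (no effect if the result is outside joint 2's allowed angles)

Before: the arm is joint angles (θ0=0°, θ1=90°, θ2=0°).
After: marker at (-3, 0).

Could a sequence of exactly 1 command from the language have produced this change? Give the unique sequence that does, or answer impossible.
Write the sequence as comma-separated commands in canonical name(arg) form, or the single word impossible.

initial: joint angles (θ0=0°, θ1=90°, θ2=0°)
step 1 (rotate(1, 90)): joint angles (θ0=0°, θ1=180°, θ2=0°)
all 6 alternatives checked — unique.

rotate(1, 90)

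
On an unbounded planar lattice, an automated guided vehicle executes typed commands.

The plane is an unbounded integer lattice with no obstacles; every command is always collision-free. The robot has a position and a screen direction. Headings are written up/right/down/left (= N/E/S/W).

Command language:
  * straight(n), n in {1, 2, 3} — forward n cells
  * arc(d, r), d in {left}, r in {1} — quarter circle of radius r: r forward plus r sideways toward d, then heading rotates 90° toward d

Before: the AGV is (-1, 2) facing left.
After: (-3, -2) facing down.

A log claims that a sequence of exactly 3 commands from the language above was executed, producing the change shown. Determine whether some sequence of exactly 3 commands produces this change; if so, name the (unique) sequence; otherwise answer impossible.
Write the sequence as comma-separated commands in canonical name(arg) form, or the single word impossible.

key: position moved to (-3,-2) AND the heading swung to S — translation plus rotation needed
initial: (-1, 2) facing left
step 1 (straight(1)): (-2, 2) facing left
step 2 (arc(left, 1)): (-3, 1) facing down
step 3 (straight(3)): (-3, -2) facing down
no other 3-command option fits: unique.

straight(1), arc(left, 1), straight(3)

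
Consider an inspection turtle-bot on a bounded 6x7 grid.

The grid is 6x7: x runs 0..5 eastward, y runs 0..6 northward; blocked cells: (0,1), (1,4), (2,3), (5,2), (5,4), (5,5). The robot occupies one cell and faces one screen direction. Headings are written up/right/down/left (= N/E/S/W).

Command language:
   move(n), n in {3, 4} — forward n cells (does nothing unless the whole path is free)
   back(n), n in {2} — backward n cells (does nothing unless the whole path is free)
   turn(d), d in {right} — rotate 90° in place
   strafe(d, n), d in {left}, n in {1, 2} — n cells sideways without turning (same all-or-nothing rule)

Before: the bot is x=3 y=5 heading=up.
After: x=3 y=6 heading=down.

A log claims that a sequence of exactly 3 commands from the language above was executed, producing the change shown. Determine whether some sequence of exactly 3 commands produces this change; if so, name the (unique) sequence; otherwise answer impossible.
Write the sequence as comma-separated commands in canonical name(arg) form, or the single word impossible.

turn(right), strafe(left, 1), turn(right)

key: cell and facing (now S) both changed — the 3 commands mix motion and turning
from: x=3 y=5 heading=up
[1] after turn(right): x=3 y=5 heading=right
[2] after strafe(left, 1): x=3 y=6 heading=right
[3] after turn(right): x=3 y=6 heading=down
no rival 3-sequence matches.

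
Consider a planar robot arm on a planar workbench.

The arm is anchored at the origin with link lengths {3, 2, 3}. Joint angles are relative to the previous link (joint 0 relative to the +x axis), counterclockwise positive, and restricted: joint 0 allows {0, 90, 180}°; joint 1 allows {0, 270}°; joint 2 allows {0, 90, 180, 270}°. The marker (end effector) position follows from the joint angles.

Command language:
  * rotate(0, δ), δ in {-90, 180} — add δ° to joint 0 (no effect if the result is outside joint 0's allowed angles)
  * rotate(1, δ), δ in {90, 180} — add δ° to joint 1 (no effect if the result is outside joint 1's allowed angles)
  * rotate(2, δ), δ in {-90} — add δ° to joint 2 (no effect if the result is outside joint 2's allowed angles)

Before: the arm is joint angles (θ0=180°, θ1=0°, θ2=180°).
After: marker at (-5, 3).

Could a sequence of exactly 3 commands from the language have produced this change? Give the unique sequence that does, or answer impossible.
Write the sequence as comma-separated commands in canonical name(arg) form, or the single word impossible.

initial: joint angles (θ0=180°, θ1=0°, θ2=180°)
step 1 (rotate(2, -90)): joint angles (θ0=180°, θ1=0°, θ2=90°)
step 2 (rotate(2, -90)): joint angles (θ0=180°, θ1=0°, θ2=0°)
step 3 (rotate(2, -90)): joint angles (θ0=180°, θ1=0°, θ2=270°)
uniquely the one of 125 3-step routes that fits.

rotate(2, -90), rotate(2, -90), rotate(2, -90)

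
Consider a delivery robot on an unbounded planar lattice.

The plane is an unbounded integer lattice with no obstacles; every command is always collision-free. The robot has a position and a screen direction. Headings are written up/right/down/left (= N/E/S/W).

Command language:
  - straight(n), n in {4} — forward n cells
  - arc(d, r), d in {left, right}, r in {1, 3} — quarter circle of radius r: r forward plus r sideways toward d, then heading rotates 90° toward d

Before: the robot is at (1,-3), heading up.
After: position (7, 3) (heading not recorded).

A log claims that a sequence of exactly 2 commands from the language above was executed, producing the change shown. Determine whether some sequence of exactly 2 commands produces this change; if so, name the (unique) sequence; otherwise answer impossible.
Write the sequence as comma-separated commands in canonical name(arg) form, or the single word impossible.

key: running arc(left, 3) before arc(right, 3) would end elsewhere — order is forced
start: at (1,-3), heading up
t=1 arc(right, 3) ⇒ at (4,0), heading right
t=2 arc(left, 3) ⇒ at (7,3), heading up
no rival 2-sequence matches.

arc(right, 3), arc(left, 3)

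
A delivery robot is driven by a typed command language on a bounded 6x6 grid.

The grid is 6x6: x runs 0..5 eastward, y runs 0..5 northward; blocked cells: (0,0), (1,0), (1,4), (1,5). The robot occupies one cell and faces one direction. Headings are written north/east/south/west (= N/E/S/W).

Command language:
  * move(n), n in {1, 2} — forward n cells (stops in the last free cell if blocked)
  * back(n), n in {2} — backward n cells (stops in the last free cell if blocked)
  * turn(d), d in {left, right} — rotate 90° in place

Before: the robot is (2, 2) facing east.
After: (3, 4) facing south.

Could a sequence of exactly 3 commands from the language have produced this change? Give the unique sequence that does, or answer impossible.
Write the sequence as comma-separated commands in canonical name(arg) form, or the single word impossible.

move(1), turn(right), back(2)

key: order matters: swapping move(1) and back(2) lands elsewhere
start: (2, 2) facing east
[1] after move(1): (3, 2) facing east
[2] after turn(right): (3, 2) facing south
[3] after back(2): (3, 4) facing south
no rival 3-sequence matches.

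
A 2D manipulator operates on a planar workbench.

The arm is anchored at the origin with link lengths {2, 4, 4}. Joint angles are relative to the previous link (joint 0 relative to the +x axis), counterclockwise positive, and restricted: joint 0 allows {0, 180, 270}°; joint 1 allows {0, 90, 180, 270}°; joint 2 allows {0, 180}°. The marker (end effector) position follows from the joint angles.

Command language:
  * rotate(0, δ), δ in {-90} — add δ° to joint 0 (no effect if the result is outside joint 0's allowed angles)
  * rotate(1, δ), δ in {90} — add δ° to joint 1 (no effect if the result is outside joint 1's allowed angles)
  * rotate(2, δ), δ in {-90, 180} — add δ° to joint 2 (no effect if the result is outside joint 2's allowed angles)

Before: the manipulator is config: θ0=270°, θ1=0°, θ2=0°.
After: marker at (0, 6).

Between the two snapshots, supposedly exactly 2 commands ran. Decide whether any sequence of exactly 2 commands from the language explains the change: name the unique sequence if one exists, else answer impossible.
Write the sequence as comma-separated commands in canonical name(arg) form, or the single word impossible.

rotate(1, 90), rotate(1, 90)

initial: config: θ0=270°, θ1=0°, θ2=0°
[1] after rotate(1, 90): config: θ0=270°, θ1=90°, θ2=0°
[2] after rotate(1, 90): config: θ0=270°, θ1=180°, θ2=0°
uniquely the one of 16 2-step routes that fits.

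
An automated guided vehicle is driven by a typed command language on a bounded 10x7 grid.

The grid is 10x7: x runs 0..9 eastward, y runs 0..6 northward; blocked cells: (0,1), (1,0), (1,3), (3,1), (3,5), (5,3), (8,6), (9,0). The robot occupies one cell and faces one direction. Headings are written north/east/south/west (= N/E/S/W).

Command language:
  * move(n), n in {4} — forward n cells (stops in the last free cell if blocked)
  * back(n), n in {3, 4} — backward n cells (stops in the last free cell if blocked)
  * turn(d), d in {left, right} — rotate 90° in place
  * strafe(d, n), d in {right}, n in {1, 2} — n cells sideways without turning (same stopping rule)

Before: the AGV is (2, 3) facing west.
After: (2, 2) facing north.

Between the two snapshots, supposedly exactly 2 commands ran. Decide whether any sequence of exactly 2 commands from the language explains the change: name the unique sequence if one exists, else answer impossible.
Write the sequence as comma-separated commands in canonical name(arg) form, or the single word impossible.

no 2-step route produces this change.

impossible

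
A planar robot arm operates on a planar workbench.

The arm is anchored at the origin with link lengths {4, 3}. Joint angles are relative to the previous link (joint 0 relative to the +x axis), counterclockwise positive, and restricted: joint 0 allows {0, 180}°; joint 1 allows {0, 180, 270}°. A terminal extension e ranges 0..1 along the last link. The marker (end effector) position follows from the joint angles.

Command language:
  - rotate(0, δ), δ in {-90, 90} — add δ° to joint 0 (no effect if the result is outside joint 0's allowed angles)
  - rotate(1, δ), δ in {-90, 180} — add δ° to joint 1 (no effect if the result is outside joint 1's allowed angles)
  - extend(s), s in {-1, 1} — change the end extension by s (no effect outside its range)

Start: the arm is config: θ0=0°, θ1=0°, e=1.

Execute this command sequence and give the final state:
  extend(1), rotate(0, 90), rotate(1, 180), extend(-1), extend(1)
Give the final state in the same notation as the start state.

start: config: θ0=0°, θ1=0°, e=1
1. extend(1) → config: θ0=0°, θ1=0°, e=1
2. rotate(0, 90) → config: θ0=0°, θ1=0°, e=1
3. rotate(1, 180) → config: θ0=0°, θ1=180°, e=1
4. extend(-1) → config: θ0=0°, θ1=180°, e=0
5. extend(1) → config: θ0=0°, θ1=180°, e=1

config: θ0=0°, θ1=180°, e=1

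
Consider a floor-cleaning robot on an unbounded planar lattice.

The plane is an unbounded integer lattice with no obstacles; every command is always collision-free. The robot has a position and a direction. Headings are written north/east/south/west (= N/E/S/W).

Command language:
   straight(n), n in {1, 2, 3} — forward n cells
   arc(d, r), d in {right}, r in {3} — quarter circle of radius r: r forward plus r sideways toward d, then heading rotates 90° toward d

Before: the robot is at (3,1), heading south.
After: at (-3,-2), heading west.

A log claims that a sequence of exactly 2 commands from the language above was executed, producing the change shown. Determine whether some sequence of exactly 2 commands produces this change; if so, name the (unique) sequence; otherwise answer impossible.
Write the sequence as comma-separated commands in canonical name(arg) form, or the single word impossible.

key: position moved to (-3,-2) AND the heading swung to W — translation plus rotation needed
t0: at (3,1), heading south
[1] after arc(right, 3): at (0,-2), heading west
[2] after straight(3): at (-3,-2), heading west
no other 2-command option fits: unique.

arc(right, 3), straight(3)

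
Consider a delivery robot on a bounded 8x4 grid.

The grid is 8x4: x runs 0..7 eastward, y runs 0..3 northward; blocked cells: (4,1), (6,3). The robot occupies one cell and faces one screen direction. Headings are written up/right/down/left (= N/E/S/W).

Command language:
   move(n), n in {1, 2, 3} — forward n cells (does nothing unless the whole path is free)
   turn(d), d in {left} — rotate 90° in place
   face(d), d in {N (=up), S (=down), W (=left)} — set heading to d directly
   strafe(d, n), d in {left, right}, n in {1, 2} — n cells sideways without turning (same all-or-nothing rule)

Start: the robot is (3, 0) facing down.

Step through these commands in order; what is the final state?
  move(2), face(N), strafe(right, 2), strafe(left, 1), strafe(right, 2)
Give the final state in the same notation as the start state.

(6, 0) facing up

start: (3, 0) facing down
step 1 (move(2)): (3, 0) facing down
step 2 (face(N)): (3, 0) facing up
step 3 (strafe(right, 2)): (5, 0) facing up
step 4 (strafe(left, 1)): (4, 0) facing up
step 5 (strafe(right, 2)): (6, 0) facing up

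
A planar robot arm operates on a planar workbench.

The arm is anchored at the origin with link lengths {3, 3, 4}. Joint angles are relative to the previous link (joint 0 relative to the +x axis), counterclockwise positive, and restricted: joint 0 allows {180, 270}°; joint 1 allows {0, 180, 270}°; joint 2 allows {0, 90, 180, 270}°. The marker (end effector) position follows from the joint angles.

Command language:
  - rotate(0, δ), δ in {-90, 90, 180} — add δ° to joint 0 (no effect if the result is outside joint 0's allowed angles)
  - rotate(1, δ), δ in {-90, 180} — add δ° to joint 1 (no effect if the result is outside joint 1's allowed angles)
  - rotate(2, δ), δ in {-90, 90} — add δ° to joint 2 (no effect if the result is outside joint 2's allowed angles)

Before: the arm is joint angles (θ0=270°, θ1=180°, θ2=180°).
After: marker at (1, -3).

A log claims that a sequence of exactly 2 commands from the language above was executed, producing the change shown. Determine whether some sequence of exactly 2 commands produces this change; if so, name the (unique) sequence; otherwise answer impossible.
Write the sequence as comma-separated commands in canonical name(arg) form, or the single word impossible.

key: order matters: swapping rotate(1, 180) and rotate(1, -90) lands elsewhere
t0: joint angles (θ0=270°, θ1=180°, θ2=180°)
step 1 (rotate(1, 180)): joint angles (θ0=270°, θ1=0°, θ2=180°)
step 2 (rotate(1, -90)): joint angles (θ0=270°, θ1=270°, θ2=180°)
uniquely the one of 49 2-step routes that fits.

rotate(1, 180), rotate(1, -90)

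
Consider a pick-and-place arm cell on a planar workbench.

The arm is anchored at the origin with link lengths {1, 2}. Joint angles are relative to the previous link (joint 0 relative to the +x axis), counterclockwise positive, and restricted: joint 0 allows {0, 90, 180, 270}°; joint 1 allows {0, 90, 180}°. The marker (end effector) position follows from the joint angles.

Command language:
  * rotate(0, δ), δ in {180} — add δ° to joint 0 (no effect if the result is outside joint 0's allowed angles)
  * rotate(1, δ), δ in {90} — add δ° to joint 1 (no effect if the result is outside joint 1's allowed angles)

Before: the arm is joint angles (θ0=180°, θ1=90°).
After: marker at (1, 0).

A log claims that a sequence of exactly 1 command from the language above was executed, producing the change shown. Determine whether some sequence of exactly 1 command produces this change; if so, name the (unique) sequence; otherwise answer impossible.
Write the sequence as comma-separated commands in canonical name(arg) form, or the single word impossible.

initial: joint angles (θ0=180°, θ1=90°)
step 1 (rotate(1, 90)): joint angles (θ0=180°, θ1=180°)
uniquely the one of 2 1-step routes that fits.

rotate(1, 90)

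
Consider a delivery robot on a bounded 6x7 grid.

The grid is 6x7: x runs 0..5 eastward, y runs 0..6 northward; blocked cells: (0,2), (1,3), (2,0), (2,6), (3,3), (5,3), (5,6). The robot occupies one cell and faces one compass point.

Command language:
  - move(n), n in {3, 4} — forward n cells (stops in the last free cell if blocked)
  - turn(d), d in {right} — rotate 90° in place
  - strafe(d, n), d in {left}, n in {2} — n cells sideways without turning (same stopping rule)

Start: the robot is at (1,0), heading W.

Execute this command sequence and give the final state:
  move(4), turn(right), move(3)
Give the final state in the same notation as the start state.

at (0,1), heading N

from: at (1,0), heading W
[1] after move(4): at (0,0), heading W
[2] after turn(right): at (0,0), heading N
[3] after move(3): at (0,1), heading N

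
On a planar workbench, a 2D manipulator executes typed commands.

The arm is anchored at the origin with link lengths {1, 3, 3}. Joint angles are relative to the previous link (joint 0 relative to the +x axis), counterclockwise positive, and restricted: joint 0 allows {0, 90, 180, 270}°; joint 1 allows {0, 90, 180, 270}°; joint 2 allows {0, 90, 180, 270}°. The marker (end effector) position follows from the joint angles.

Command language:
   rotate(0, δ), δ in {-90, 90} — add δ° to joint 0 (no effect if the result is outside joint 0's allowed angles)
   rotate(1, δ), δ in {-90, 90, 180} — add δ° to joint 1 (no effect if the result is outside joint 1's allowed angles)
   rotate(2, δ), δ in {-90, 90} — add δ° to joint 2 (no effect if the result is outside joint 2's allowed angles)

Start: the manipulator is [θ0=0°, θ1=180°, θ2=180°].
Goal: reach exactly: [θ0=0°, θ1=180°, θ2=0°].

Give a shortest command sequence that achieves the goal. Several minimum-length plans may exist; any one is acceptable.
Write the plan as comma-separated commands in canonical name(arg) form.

initial: [θ0=0°, θ1=180°, θ2=180°]
t=1 rotate(2, 90) ⇒ [θ0=0°, θ1=180°, θ2=270°]
t=2 rotate(2, 90) ⇒ [θ0=0°, θ1=180°, θ2=0°]
nothing shorter than 2 reaches the goal.

rotate(2, 90), rotate(2, 90)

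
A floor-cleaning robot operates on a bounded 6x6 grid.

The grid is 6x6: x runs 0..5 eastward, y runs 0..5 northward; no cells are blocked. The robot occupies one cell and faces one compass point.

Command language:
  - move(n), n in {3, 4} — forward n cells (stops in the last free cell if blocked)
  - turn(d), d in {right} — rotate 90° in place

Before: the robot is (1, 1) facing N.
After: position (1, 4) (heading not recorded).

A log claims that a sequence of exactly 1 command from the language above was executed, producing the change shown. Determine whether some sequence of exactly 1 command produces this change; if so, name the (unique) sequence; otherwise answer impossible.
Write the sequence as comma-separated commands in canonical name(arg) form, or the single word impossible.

t0: (1, 1) facing N
1. move(3) → (1, 4) facing N
no rival 1-sequence matches.

move(3)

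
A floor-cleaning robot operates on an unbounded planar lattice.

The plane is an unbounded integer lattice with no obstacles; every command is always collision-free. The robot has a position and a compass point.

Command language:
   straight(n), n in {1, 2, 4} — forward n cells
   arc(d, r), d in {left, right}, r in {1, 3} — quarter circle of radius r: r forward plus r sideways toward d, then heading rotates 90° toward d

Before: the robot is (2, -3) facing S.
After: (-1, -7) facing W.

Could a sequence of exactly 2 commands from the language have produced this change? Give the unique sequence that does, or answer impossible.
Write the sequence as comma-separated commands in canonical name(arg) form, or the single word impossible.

straight(1), arc(right, 3)

key: order matters: swapping straight(1) and arc(right, 3) lands elsewhere
initial: (2, -3) facing S
[1] after straight(1): (2, -4) facing S
[2] after arc(right, 3): (-1, -7) facing W
no other 2-command option fits: unique.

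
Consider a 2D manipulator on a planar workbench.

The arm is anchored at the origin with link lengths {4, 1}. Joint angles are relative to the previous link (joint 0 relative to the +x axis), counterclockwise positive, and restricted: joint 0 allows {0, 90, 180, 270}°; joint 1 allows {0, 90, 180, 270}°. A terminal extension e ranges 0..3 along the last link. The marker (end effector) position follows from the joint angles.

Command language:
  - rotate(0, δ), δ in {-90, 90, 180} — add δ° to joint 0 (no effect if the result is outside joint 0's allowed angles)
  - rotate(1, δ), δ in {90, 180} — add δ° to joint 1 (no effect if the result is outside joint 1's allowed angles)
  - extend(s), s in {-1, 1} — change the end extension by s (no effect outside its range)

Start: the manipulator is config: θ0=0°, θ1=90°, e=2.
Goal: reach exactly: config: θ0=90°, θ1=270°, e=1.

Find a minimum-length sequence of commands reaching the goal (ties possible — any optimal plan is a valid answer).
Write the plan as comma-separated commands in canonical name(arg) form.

begin: config: θ0=0°, θ1=90°, e=2
1. rotate(1, 180) → config: θ0=0°, θ1=270°, e=2
2. rotate(0, 90) → config: θ0=90°, θ1=270°, e=2
3. extend(-1) → config: θ0=90°, θ1=270°, e=1
minimal: 3 command(s), checked below 3.

rotate(1, 180), rotate(0, 90), extend(-1)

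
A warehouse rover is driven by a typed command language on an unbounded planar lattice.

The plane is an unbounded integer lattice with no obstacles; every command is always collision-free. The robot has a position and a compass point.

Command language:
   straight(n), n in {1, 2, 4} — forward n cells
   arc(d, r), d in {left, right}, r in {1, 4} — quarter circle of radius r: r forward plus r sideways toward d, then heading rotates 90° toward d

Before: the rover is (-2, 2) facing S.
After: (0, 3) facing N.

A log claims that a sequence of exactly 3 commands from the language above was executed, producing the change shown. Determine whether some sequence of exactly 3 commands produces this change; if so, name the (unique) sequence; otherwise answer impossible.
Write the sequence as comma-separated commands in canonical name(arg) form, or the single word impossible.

arc(left, 1), arc(left, 1), straight(1)

key: order matters: swapping arc(left, 1) and straight(1) lands elsewhere
t0: (-2, 2) facing S
[1] after arc(left, 1): (-1, 1) facing E
[2] after arc(left, 1): (0, 2) facing N
[3] after straight(1): (0, 3) facing N
uniquely the one of 343 3-step routes that fits.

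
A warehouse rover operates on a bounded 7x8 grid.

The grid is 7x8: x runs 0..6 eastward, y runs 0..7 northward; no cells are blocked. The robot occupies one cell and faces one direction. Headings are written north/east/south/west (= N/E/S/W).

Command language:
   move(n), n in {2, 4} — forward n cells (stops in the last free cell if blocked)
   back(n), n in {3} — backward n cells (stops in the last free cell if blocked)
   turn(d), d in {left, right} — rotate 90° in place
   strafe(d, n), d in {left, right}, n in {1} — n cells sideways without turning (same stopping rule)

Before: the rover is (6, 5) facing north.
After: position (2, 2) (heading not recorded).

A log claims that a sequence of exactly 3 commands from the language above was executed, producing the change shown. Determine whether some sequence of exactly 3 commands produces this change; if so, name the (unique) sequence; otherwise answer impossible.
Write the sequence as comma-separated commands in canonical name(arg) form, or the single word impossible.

back(3), turn(left), move(4)

key: order matters: swapping back(3) and move(4) lands elsewhere
initial: (6, 5) facing north
[1] after back(3): (6, 2) facing north
[2] after turn(left): (6, 2) facing west
[3] after move(4): (2, 2) facing west
uniquely the one of 343 3-step routes that fits.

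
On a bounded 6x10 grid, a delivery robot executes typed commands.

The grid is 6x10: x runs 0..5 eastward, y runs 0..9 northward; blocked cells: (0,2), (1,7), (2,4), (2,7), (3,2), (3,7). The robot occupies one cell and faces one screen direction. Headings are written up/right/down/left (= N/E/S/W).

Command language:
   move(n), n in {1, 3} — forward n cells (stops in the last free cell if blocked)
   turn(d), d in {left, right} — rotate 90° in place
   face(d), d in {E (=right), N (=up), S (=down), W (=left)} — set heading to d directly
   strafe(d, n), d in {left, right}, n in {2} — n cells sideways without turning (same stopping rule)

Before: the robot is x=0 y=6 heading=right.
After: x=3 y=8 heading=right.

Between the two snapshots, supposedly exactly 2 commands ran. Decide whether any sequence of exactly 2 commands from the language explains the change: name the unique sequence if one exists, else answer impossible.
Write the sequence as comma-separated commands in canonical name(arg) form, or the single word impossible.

strafe(left, 2), move(3)

key: running move(3) before strafe(left, 2) would end elsewhere — order is forced
t0: x=0 y=6 heading=right
[1] after strafe(left, 2): x=0 y=8 heading=right
[2] after move(3): x=3 y=8 heading=right
no rival 2-sequence matches.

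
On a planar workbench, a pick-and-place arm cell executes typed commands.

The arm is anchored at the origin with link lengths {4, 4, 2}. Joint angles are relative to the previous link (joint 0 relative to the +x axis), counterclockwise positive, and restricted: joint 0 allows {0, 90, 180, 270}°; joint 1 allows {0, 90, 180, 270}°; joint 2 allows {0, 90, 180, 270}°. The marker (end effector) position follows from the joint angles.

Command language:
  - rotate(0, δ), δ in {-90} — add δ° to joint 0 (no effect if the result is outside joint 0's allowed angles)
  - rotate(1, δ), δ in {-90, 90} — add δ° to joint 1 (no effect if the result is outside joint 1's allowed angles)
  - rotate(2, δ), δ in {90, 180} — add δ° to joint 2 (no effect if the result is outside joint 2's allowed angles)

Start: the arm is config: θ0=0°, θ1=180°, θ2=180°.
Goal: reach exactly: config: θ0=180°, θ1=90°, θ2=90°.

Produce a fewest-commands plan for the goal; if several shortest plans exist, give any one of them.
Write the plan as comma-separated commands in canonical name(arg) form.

from: config: θ0=0°, θ1=180°, θ2=180°
step 1 (rotate(2, 90)): config: θ0=0°, θ1=180°, θ2=270°
step 2 (rotate(2, 180)): config: θ0=0°, θ1=180°, θ2=90°
step 3 (rotate(1, -90)): config: θ0=0°, θ1=90°, θ2=90°
step 4 (rotate(0, -90)): config: θ0=270°, θ1=90°, θ2=90°
step 5 (rotate(0, -90)): config: θ0=180°, θ1=90°, θ2=90°
shorter routes all fall short; 5 is best.

rotate(2, 90), rotate(2, 180), rotate(1, -90), rotate(0, -90), rotate(0, -90)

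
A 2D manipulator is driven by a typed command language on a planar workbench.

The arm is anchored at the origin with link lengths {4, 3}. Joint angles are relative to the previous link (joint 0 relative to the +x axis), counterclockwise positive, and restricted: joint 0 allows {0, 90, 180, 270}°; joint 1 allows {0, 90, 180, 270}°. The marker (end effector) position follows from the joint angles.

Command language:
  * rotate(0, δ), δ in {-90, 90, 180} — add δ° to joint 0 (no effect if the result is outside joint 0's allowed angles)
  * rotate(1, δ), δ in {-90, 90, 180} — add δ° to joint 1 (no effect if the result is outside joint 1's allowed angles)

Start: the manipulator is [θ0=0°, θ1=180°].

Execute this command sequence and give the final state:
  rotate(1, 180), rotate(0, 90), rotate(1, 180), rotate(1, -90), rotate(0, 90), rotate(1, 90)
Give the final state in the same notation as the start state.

[θ0=180°, θ1=180°]

t0: [θ0=0°, θ1=180°]
t=1 rotate(1, 180) ⇒ [θ0=0°, θ1=0°]
t=2 rotate(0, 90) ⇒ [θ0=90°, θ1=0°]
t=3 rotate(1, 180) ⇒ [θ0=90°, θ1=180°]
t=4 rotate(1, -90) ⇒ [θ0=90°, θ1=90°]
t=5 rotate(0, 90) ⇒ [θ0=180°, θ1=90°]
t=6 rotate(1, 90) ⇒ [θ0=180°, θ1=180°]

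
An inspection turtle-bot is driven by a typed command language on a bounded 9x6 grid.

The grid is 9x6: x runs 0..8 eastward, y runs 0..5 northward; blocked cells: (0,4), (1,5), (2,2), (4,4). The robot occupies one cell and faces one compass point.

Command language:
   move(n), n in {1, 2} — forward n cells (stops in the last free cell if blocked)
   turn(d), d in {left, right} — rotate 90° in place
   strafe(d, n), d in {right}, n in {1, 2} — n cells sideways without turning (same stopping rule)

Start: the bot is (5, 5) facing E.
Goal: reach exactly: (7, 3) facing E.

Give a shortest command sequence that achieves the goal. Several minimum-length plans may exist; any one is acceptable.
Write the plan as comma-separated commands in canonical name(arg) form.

strafe(right, 2), move(2)

t0: (5, 5) facing E
[1] after strafe(right, 2): (5, 3) facing E
[2] after move(2): (7, 3) facing E
minimal: 2 command(s), checked below 2.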